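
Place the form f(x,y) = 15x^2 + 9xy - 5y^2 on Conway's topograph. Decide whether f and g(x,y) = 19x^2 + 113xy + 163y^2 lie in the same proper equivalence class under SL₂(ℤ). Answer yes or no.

D₁ = 381, D₂ = 381
river cycle of f (length 6): (-5, 11, 13), (13, 15, -3), (-3, 15, 13), (13, 11, -5), (-5, 19, 1), (1, 19, -5)
river cycle of g (length 6): (-5, 11, 13), (13, 15, -3), (-3, 15, 13), (13, 11, -5), (-5, 19, 1), (1, 19, -5)
cycles coincide ⇒ equivalent

yes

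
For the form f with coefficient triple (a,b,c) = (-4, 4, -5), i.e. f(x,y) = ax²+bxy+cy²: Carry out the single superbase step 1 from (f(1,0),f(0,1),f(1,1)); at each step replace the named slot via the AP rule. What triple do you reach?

start (-4,-5,-5) = (f(1,0),f(0,1),f(1,1))
replace slot 1: 2·((-5)+(-5)) − (-4) = -16 → (-16,-5,-5)

-16,-5,-5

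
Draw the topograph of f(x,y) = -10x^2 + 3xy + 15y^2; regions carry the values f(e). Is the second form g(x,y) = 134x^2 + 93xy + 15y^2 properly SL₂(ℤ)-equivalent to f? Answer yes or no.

D₁ = 609, D₂ = 609
river cycle of f (length 16): (-10, 23, 2), (2, 21, -21), (-21, 21, 2), (2, 23, -10), (-10, 17, 8), (8, 15, -12), (-12, 9, 11), (11, 13, -10), (-10, 7, 14), (14, 21, -3), … (6 more)
river cycle of g (length 16): (-10, 23, 2), (2, 21, -21), (-21, 21, 2), (2, 23, -10), (-10, 17, 8), (8, 15, -12), (-12, 9, 11), (11, 13, -10), (-10, 7, 14), (14, 21, -3), … (6 more)
cycles coincide ⇒ equivalent

yes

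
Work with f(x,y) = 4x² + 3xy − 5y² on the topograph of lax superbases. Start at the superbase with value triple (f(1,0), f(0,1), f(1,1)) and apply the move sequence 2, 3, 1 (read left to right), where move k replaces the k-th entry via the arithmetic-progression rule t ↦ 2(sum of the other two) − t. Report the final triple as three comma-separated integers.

start (4,-5,2) = (f(1,0),f(0,1),f(1,1))
replace slot 2: 2·(4+2) − (-5) = 17 → (4,17,2)
replace slot 3: 2·(4+17) − 2 = 40 → (4,17,40)
replace slot 1: 2·(17+40) − 4 = 110 → (110,17,40)

110,17,40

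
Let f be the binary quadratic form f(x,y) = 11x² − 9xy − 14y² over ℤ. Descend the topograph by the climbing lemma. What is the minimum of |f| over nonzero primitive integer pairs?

descent: ρ → (-14,9,11)  [lands on river]
river: ρ → (11,13,-12)
river: ρ → (-12,11,12)
river: ρ → (12,13,-11)
river: ρ → (-11,9,14)
river: ρ → (14,19,-6)
river: ρ → (-6,17,17)
river: ρ → (17,17,-6)
river: ρ → (-6,19,14)
river: ρ → (14,9,-11)
river: ρ → (-11,13,12)
river: ρ → (12,11,-12)
river: ρ → (-12,13,11)
river: ρ → (11,9,-14)
river: ρ → (-14,19,6)
river: ρ → (6,17,-17)
river: ρ → (-17,17,6)
river: ρ → (6,19,-14)
closes: descent 1, river 18
min |a| on river = 6

6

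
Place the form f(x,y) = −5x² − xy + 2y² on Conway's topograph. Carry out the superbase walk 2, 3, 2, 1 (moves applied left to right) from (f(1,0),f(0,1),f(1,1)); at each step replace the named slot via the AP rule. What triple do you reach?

start (-5,2,-4) = (f(1,0),f(0,1),f(1,1))
replace slot 2: 2·((-5)+(-4)) − 2 = -20 → (-5,-20,-4)
replace slot 3: 2·((-5)+(-20)) − (-4) = -46 → (-5,-20,-46)
replace slot 2: 2·((-5)+(-46)) − (-20) = -82 → (-5,-82,-46)
replace slot 1: 2·((-82)+(-46)) − (-5) = -251 → (-251,-82,-46)

-251,-82,-46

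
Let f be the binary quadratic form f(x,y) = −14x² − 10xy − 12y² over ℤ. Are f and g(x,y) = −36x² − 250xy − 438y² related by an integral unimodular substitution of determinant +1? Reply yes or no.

D₁ = -572, D₂ = -572
f is negative-definite; reduce −f:
−f: flip: (14,10,12)→(12,-10,14)
−f: reduced (well bottom): (12,-10,14) with a≤c, −a<b≤a
flip sign back: reduced form of f is (-12,10,-14)
g is negative-definite; reduce −g:
−g: translate: b→34 (≡250 mod 72), so (36,250,438)→(36,34,12)
−g: flip: (36,34,12)→(12,-34,36)
−g: translate: b→-10 (≡-34 mod 24), so (12,-34,36)→(12,-10,14)
−g: reduced (well bottom): (12,-10,14) with a≤c, −a<b≤a
flip sign back: reduced form of g is (-12,10,-14)
reduced forms (-12, 10, -14) vs (-12, 10, -14) ⇒ equivalent

yes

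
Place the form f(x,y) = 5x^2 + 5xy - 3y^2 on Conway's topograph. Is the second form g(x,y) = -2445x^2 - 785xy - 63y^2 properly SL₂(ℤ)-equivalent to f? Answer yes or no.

D₁ = 85, D₂ = 85
river cycle of f (length 6): (-3, 7, 3), (3, 5, -5), (-5, 5, 3), (3, 7, -3), (-3, 5, 5), (5, 5, -3)
river cycle of g (length 6): (-3, 7, 3), (3, 5, -5), (-5, 5, 3), (3, 7, -3), (-3, 5, 5), (5, 5, -3)
cycles coincide ⇒ equivalent

yes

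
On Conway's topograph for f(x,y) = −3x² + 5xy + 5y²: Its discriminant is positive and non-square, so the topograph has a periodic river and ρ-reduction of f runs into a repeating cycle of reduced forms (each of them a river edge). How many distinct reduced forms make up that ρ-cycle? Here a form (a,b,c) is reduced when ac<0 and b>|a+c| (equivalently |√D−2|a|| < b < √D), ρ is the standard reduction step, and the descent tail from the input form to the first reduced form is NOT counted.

D = 85, ⌊√D⌋ = 9
river: ρ → (5,5,-3)
river: ρ → (-3,7,3)
river: ρ → (3,5,-5)
river: ρ → (-5,5,3)
river: ρ → (3,7,-3)
river: ρ → (-3,5,5)
ρ-cycle length = 6 (tail of 0 descent steps not counted)

6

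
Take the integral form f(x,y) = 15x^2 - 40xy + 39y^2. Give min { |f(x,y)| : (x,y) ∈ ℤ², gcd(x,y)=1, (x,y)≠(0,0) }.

translate: b→-10 (≡-40 mod 30), so (15,-40,39)→(15,-10,14)
flip: (15,-10,14)→(14,10,15)
reduced (well bottom): (14,10,15) with a≤c, −a<b≤a
well minimum = a = 14

14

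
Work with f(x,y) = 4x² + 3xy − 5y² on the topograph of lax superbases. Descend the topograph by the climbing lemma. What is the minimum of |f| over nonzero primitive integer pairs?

river: ρ → (-5,7,2)
river: ρ → (2,9,-1)
river: ρ → (-1,9,2)
river: ρ → (2,7,-5)
river: ρ → (-5,3,4)
river: ρ → (4,5,-4)
river: ρ → (-4,3,5)
river: ρ → (5,7,-2)
river: ρ → (-2,9,1)
river: ρ → (1,9,-2)
river: ρ → (-2,7,5)
river: ρ → (5,3,-4)
river: ρ → (-4,5,4)
river: ρ → (4,3,-5)
closes: descent 0, river 14
min |a| on river = 1

1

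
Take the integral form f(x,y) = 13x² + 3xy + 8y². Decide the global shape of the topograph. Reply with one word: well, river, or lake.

D = b²−4ac = 3² − 4·13·8 = -407
D < 0 ⇒ definite ⇒ every region one sign ⇒ single well

well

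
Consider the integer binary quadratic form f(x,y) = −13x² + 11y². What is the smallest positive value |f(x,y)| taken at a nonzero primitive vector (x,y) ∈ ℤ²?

descent: ρ → (11,22,-2)  [lands on river]
river: ρ → (-2,22,11)
closes: descent 1, river 2
min |a| on river = 2

2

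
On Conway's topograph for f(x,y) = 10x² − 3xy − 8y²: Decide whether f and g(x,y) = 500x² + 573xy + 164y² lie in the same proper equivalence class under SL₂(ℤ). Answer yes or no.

D₁ = 329, D₂ = 329
river cycle of f (length 16): (-8, 3, 10), (10, 17, -1), (-1, 17, 10), (10, 3, -8), (-8, 13, 5), (5, 17, -2), (-2, 15, 13), (13, 11, -4), (-4, 13, 10), (10, 7, -7), … (6 more)
river cycle of g (length 16): (10, 17, -1), (-1, 17, 10), (10, 3, -8), (-8, 13, 5), (5, 17, -2), (-2, 15, 13), (13, 11, -4), (-4, 13, 10), (10, 7, -7), (-7, 7, 10), … (6 more)
cycles coincide ⇒ equivalent

yes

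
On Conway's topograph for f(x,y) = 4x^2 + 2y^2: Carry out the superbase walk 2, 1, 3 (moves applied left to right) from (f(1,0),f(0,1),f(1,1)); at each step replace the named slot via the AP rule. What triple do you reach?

start (4,2,6) = (f(1,0),f(0,1),f(1,1))
replace slot 2: 2·(4+6) − 2 = 18 → (4,18,6)
replace slot 1: 2·(18+6) − 4 = 44 → (44,18,6)
replace slot 3: 2·(44+18) − 6 = 118 → (44,18,118)

44,18,118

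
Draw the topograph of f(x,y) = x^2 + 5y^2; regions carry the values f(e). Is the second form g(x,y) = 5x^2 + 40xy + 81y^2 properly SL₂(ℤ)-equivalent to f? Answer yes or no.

D₁ = -20, D₂ = -20
f: reduced (well bottom): (1,0,5) with a≤c, −a<b≤a
g: translate: b→0 (≡40 mod 10), so (5,40,81)→(5,0,1)
g: flip: (5,0,1)→(1,0,5)
g: reduced (well bottom): (1,0,5) with a≤c, −a<b≤a
reduced forms (1, 0, 5) vs (1, 0, 5) ⇒ equivalent

yes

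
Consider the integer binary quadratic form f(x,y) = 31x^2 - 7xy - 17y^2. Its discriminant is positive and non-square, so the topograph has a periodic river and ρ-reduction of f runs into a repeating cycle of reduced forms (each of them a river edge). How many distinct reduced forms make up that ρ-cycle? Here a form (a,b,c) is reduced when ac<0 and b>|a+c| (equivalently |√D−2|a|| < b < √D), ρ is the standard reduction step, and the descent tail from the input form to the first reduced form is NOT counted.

D = 2157, ⌊√D⌋ = 46
descent: ρ → (-17,41,7)  [lands on river]
river: ρ → (7,43,-11)
river: ρ → (-11,45,3)
river: ρ → (3,45,-11)
river: ρ → (-11,43,7)
river: ρ → (7,41,-17)
river: ρ → (-17,27,21)
river: ρ → (21,15,-23)
river: ρ → (-23,31,13)
river: ρ → (13,21,-33)
river: ρ → (-33,45,1)
river: ρ → (1,45,-33)
river: ρ → (-33,21,13)
river: ρ → (13,31,-23)
river: ρ → (-23,15,21)
river: ρ → (21,27,-17)
ρ-cycle length = 16 (tail of 1 descent step not counted)

16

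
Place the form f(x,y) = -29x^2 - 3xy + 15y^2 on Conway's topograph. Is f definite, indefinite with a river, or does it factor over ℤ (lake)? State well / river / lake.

D = b²−4ac = (-3)² − 4·(-29)·15 = 1749
D > 0 non-square ⇒ indefinite ⇒ periodic river

river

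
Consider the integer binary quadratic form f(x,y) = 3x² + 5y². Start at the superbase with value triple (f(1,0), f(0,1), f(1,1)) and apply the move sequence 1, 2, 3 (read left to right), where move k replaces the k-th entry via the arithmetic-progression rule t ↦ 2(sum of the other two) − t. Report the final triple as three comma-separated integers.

start (3,5,8) = (f(1,0),f(0,1),f(1,1))
replace slot 1: 2·(5+8) − 3 = 23 → (23,5,8)
replace slot 2: 2·(23+8) − 5 = 57 → (23,57,8)
replace slot 3: 2·(23+57) − 8 = 152 → (23,57,152)

23,57,152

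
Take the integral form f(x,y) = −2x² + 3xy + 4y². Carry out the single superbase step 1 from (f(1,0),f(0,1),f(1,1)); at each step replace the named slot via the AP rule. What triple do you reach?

start (-2,4,5) = (f(1,0),f(0,1),f(1,1))
replace slot 1: 2·(4+5) − (-2) = 20 → (20,4,5)

20,4,5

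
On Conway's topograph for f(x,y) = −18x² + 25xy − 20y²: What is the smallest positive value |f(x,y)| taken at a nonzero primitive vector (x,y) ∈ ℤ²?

translate: b→11 (≡-25 mod 36), so (18,-25,20)→(18,11,13)
flip: (18,11,13)→(13,-11,18)
reduced (well bottom): (13,-11,18) with a≤c, −a<b≤a
well minimum |f| = |-13| = 13 (negative-definite)

13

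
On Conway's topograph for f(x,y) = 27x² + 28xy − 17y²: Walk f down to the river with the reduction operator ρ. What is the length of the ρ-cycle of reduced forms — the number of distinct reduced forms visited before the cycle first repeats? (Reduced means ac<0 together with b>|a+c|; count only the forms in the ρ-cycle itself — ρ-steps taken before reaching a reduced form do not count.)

D = 2620, ⌊√D⌋ = 51
river: ρ → (-17,40,15)
river: ρ → (15,50,-2)
river: ρ → (-2,50,15)
river: ρ → (15,40,-17)
river: ρ → (-17,28,27)
river: ρ → (27,26,-18)
river: ρ → (-18,46,7)
river: ρ → (7,38,-42)
river: ρ → (-42,46,3)
river: ρ → (3,50,-10)
river: ρ → (-10,50,3)
river: ρ → (3,46,-42)
river: ρ → (-42,38,7)
river: ρ → (7,46,-18)
river: ρ → (-18,26,27)
river: ρ → (27,28,-17)
ρ-cycle length = 16 (tail of 0 descent steps not counted)

16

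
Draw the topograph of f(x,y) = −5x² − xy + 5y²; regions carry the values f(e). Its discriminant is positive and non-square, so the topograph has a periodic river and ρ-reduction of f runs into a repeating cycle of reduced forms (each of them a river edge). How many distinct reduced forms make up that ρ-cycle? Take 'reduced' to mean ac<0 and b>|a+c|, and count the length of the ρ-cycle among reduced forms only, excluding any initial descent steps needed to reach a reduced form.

D = 101, ⌊√D⌋ = 10
descent: ρ → (5,1,-5)  [lands on river]
river: ρ → (-5,9,1)
river: ρ → (1,9,-5)
river: ρ → (-5,1,5)
river: ρ → (5,9,-1)
river: ρ → (-1,9,5)
ρ-cycle length = 6 (tail of 1 descent step not counted)

6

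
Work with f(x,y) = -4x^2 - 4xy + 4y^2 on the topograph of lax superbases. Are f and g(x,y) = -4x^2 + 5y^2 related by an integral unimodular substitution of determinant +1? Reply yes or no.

D₁ = 80, D₂ = 80
river cycle of f (length 2): (4, 4, -4), (-4, 4, 4)
river cycle of g (length 2): (-4, 8, 1), (1, 8, -4)
cycles differ ⇒ inequivalent

no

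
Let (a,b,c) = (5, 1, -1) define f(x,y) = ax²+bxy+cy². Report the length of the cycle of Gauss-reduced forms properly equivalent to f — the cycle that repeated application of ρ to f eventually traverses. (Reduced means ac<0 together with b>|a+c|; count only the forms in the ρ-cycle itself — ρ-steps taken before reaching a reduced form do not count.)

D = 21, ⌊√D⌋ = 4
descent: ρ → (-1,3,3)  [lands on river]
river: ρ → (3,3,-1)
ρ-cycle length = 2 (tail of 1 descent step not counted)

2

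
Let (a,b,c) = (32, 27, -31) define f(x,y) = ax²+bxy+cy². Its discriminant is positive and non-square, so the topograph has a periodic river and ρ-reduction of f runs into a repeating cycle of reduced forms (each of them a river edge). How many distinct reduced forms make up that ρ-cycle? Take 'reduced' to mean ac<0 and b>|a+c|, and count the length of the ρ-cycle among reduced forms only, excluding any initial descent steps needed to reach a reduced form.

D = 4697, ⌊√D⌋ = 68
river: ρ → (-31,35,28)
river: ρ → (28,21,-38)
river: ρ → (-38,55,11)
river: ρ → (11,55,-38)
river: ρ → (-38,21,28)
river: ρ → (28,35,-31)
river: ρ → (-31,27,32)
river: ρ → (32,37,-26)
river: ρ → (-26,67,2)
river: ρ → (2,65,-59)
river: ρ → (-59,53,8)
river: ρ → (8,59,-38)
river: ρ → (-38,17,29)
river: ρ → (29,41,-26)
river: ρ → (-26,63,7)
river: ρ → (7,63,-26)
river: ρ → (-26,41,29)
river: ρ → (29,17,-38)
river: ρ → (-38,59,8)
river: ρ → (8,53,-59)
river: ρ → (-59,65,2)
river: ρ → (2,67,-26)
river: ρ → (-26,37,32)
river: ρ → (32,27,-31)
ρ-cycle length = 24 (tail of 0 descent steps not counted)

24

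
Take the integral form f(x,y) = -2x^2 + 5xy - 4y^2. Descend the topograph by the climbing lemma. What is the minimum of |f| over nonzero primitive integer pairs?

translate: b→-1 (≡-5 mod 4), so (2,-5,4)→(2,-1,1)
flip: (2,-1,1)→(1,1,2)
reduced (well bottom): (1,1,2) with a≤c, −a<b≤a
well minimum |f| = |-1| = 1 (negative-definite)

1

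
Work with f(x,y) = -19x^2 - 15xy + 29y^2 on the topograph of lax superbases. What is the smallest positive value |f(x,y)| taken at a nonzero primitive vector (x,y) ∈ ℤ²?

descent: ρ → (29,15,-19)  [lands on river]
river: ρ → (-19,23,25)
river: ρ → (25,27,-17)
river: ρ → (-17,41,11)
river: ρ → (11,47,-5)
river: ρ → (-5,43,29)
closes: descent 1, river 6
min |a| on river = 5

5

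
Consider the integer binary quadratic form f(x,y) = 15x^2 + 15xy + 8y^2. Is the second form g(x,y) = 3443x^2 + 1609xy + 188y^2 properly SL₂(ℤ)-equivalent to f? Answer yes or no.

D₁ = -255, D₂ = -255
f: flip: (15,15,8)→(8,-15,15)
f: translate: b→1 (≡-15 mod 16), so (8,-15,15)→(8,1,8)
f: reduced (well bottom): (8,1,8) with a≤c, −a<b≤a
g: flip: (3443,1609,188)→(188,-1609,3443)
g: translate: b→-105 (≡-1609 mod 376), so (188,-1609,3443)→(188,-105,15)
g: flip: (188,-105,15)→(15,105,188)
g: translate: b→15 (≡105 mod 30), so (15,105,188)→(15,15,8)
g: flip: (15,15,8)→(8,-15,15)
g: translate: b→1 (≡-15 mod 16), so (8,-15,15)→(8,1,8)
g: reduced (well bottom): (8,1,8) with a≤c, −a<b≤a
reduced forms (8, 1, 8) vs (8, 1, 8) ⇒ equivalent

yes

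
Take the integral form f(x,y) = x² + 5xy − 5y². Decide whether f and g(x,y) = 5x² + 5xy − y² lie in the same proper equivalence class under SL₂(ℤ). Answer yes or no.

D₁ = 45, D₂ = 45
river cycle of f (length 2): (-5, 5, 1), (1, 5, -5)
river cycle of g (length 2): (-1, 5, 5), (5, 5, -1)
cycles differ ⇒ inequivalent

no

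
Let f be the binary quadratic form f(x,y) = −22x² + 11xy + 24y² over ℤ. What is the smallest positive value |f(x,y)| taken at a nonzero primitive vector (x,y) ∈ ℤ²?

river: ρ → (24,37,-9)
river: ρ → (-9,35,28)
river: ρ → (28,21,-16)
river: ρ → (-16,43,6)
river: ρ → (6,41,-23)
river: ρ → (-23,5,24)
river: ρ → (24,43,-4)
river: ρ → (-4,45,13)
river: ρ → (13,33,-22)
river: ρ → (-22,11,24)
closes: descent 0, river 10
min |a| on river = 4

4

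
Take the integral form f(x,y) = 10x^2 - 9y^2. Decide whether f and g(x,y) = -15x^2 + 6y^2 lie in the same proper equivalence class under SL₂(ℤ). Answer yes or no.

D₁ = 360, D₂ = 360
river cycle of f (length 2): (-9, 18, 1), (1, 18, -9)
river cycle of g (length 6): (6, 12, -9), (-9, 6, 9), (9, 12, -6), (-6, 12, 9), (9, 6, -9), (-9, 12, 6)
cycles differ ⇒ inequivalent

no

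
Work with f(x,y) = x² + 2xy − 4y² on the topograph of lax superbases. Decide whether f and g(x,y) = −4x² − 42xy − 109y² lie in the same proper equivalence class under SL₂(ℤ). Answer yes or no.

D₁ = 20, D₂ = 20
river cycle of f (length 2): (1, 4, -1), (-1, 4, 1)
river cycle of g (length 2): (1, 4, -1), (-1, 4, 1)
cycles coincide ⇒ equivalent

yes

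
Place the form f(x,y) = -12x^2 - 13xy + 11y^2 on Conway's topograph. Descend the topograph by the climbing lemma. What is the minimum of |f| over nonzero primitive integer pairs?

descent: ρ → (11,13,-12)  [lands on river]
river: ρ → (-12,11,12)
river: ρ → (12,13,-11)
river: ρ → (-11,9,14)
river: ρ → (14,19,-6)
river: ρ → (-6,17,17)
river: ρ → (17,17,-6)
river: ρ → (-6,19,14)
river: ρ → (14,9,-11)
river: ρ → (-11,13,12)
river: ρ → (12,11,-12)
river: ρ → (-12,13,11)
river: ρ → (11,9,-14)
river: ρ → (-14,19,6)
river: ρ → (6,17,-17)
river: ρ → (-17,17,6)
river: ρ → (6,19,-14)
river: ρ → (-14,9,11)
closes: descent 1, river 18
min |a| on river = 6

6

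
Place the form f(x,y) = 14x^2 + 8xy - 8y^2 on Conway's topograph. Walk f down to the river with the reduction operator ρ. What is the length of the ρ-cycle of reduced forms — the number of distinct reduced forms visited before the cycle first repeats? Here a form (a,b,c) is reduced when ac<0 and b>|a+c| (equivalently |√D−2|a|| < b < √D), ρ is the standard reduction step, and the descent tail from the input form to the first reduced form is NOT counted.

D = 512, ⌊√D⌋ = 22
river: ρ → (-8,8,14)
river: ρ → (14,20,-2)
river: ρ → (-2,20,14)
river: ρ → (14,8,-8)
ρ-cycle length = 4 (tail of 0 descent steps not counted)

4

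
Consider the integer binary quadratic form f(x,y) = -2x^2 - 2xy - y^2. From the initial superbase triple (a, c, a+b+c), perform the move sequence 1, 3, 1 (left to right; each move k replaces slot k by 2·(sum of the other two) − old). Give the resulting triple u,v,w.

start (-2,-1,-5) = (f(1,0),f(0,1),f(1,1))
replace slot 1: 2·((-1)+(-5)) − (-2) = -10 → (-10,-1,-5)
replace slot 3: 2·((-10)+(-1)) − (-5) = -17 → (-10,-1,-17)
replace slot 1: 2·((-1)+(-17)) − (-10) = -26 → (-26,-1,-17)

-26,-1,-17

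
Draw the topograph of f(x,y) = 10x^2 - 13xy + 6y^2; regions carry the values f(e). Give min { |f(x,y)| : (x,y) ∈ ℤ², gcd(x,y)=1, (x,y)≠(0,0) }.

translate: b→7 (≡-13 mod 20), so (10,-13,6)→(10,7,3)
flip: (10,7,3)→(3,-7,10)
translate: b→-1 (≡-7 mod 6), so (3,-7,10)→(3,-1,6)
reduced (well bottom): (3,-1,6) with a≤c, −a<b≤a
well minimum = a = 3

3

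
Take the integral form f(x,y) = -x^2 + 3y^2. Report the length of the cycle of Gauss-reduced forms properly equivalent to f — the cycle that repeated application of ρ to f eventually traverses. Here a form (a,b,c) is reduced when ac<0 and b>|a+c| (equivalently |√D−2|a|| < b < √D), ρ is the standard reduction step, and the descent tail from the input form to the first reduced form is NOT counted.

D = 12, ⌊√D⌋ = 3
descent: ρ → (3,0,-1)
descent: ρ → (-1,2,2)  [lands on river]
river: ρ → (2,2,-1)
ρ-cycle length = 2 (tail of 2 descent steps not counted)

2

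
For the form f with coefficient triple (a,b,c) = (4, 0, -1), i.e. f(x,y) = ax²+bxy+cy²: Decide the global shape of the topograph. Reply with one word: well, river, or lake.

D = b²−4ac = 0² − 4·4·(-1) = 16
D = 4² is a perfect square ⇒ form factors over ℤ ⇒ lakes

lake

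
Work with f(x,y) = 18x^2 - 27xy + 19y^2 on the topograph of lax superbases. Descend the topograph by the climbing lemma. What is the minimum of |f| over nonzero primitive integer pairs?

translate: b→9 (≡-27 mod 36), so (18,-27,19)→(18,9,10)
flip: (18,9,10)→(10,-9,18)
reduced (well bottom): (10,-9,18) with a≤c, −a<b≤a
well minimum = a = 10

10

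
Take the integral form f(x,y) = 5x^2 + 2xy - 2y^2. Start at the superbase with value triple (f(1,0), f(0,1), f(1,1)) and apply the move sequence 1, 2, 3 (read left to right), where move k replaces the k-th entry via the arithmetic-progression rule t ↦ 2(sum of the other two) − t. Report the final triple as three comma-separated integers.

start (5,-2,5) = (f(1,0),f(0,1),f(1,1))
replace slot 1: 2·((-2)+5) − 5 = 1 → (1,-2,5)
replace slot 2: 2·(1+5) − (-2) = 14 → (1,14,5)
replace slot 3: 2·(1+14) − 5 = 25 → (1,14,25)

1,14,25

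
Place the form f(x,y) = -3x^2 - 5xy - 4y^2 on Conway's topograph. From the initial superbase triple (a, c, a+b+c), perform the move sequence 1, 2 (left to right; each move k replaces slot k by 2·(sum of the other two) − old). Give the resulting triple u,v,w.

start (-3,-4,-12) = (f(1,0),f(0,1),f(1,1))
replace slot 1: 2·((-4)+(-12)) − (-3) = -29 → (-29,-4,-12)
replace slot 2: 2·((-29)+(-12)) − (-4) = -78 → (-29,-78,-12)

-29,-78,-12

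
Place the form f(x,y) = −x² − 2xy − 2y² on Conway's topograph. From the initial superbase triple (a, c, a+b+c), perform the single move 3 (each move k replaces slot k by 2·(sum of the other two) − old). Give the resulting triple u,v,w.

start (-1,-2,-5) = (f(1,0),f(0,1),f(1,1))
replace slot 3: 2·((-1)+(-2)) − (-5) = -1 → (-1,-2,-1)

-1,-2,-1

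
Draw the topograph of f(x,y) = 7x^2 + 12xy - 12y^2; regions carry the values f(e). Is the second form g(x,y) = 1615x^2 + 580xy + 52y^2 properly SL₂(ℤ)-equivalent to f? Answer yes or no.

D₁ = 480, D₂ = 480
river cycle of f (length 4): (-12, 12, 7), (7, 16, -8), (-8, 16, 7), (7, 12, -12)
river cycle of g (length 4): (7, 12, -12), (-12, 12, 7), (7, 16, -8), (-8, 16, 7)
cycles coincide ⇒ equivalent

yes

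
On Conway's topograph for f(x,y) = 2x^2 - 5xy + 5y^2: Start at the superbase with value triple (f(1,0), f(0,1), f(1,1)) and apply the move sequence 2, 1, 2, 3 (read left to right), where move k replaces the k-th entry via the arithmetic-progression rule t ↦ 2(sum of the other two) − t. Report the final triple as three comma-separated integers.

start (2,5,2) = (f(1,0),f(0,1),f(1,1))
replace slot 2: 2·(2+2) − 5 = 3 → (2,3,2)
replace slot 1: 2·(3+2) − 2 = 8 → (8,3,2)
replace slot 2: 2·(8+2) − 3 = 17 → (8,17,2)
replace slot 3: 2·(8+17) − 2 = 48 → (8,17,48)

8,17,48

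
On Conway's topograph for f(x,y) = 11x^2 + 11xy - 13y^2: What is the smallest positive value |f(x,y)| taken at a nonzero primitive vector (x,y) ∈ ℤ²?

river: ρ → (-13,15,9)
river: ρ → (9,21,-7)
river: ρ → (-7,21,9)
river: ρ → (9,15,-13)
river: ρ → (-13,11,11)
river: ρ → (11,11,-13)
closes: descent 0, river 6
min |a| on river = 7

7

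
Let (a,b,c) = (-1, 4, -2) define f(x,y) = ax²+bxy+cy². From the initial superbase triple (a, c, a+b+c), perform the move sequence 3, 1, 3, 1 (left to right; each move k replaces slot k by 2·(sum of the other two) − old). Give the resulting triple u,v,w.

start (-1,-2,1) = (f(1,0),f(0,1),f(1,1))
replace slot 3: 2·((-1)+(-2)) − 1 = -7 → (-1,-2,-7)
replace slot 1: 2·((-2)+(-7)) − (-1) = -17 → (-17,-2,-7)
replace slot 3: 2·((-17)+(-2)) − (-7) = -31 → (-17,-2,-31)
replace slot 1: 2·((-2)+(-31)) − (-17) = -49 → (-49,-2,-31)

-49,-2,-31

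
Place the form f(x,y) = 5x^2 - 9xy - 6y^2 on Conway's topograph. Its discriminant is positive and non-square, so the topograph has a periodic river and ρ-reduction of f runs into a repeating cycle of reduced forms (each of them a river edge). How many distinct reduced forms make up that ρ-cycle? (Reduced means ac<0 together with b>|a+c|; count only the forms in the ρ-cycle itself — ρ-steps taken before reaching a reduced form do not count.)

D = 201, ⌊√D⌋ = 14
descent: ρ → (-6,9,5)  [lands on river]
river: ρ → (5,11,-4)
river: ρ → (-4,13,2)
river: ρ → (2,11,-10)
river: ρ → (-10,9,3)
river: ρ → (3,9,-10)
river: ρ → (-10,11,2)
river: ρ → (2,13,-4)
river: ρ → (-4,11,5)
river: ρ → (5,9,-6)
river: ρ → (-6,3,8)
river: ρ → (8,13,-1)
river: ρ → (-1,13,8)
river: ρ → (8,3,-6)
ρ-cycle length = 14 (tail of 1 descent step not counted)

14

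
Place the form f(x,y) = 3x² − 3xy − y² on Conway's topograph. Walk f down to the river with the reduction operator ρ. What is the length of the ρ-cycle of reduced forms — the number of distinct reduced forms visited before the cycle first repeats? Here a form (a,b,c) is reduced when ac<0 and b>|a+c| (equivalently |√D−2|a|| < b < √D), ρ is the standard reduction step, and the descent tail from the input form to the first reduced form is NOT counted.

D = 21, ⌊√D⌋ = 4
descent: ρ → (-1,3,3)  [lands on river]
river: ρ → (3,3,-1)
ρ-cycle length = 2 (tail of 1 descent step not counted)

2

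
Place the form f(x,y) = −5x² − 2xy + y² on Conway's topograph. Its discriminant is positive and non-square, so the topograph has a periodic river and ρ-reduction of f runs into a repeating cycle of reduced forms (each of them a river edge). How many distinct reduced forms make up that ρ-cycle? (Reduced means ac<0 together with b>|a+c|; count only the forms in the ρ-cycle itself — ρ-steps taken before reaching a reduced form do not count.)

D = 24, ⌊√D⌋ = 4
descent: ρ → (1,4,-2)  [lands on river]
river: ρ → (-2,4,1)
ρ-cycle length = 2 (tail of 1 descent step not counted)

2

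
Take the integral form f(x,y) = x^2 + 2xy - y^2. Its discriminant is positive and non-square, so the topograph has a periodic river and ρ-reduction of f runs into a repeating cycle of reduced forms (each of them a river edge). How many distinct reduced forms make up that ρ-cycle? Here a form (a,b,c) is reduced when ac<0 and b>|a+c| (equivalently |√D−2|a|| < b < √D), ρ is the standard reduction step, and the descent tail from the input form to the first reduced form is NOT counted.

D = 8, ⌊√D⌋ = 2
river: ρ → (-1,2,1)
river: ρ → (1,2,-1)
ρ-cycle length = 2 (tail of 0 descent steps not counted)

2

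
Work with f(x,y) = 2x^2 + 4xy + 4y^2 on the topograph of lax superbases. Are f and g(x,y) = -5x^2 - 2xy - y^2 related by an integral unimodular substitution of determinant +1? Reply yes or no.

D₁ = -16, D₂ = -16
f: translate: b→0 (≡4 mod 4), so (2,4,4)→(2,0,2)
f: reduced (well bottom): (2,0,2) with a≤c, −a<b≤a
g is negative-definite; reduce −g:
−g: flip: (5,2,1)→(1,-2,5)
−g: translate: b→0 (≡-2 mod 2), so (1,-2,5)→(1,0,4)
−g: reduced (well bottom): (1,0,4) with a≤c, −a<b≤a
flip sign back: reduced form of g is (-1,0,-4)
reduced forms (2, 0, 2) vs (-1, 0, -4) ⇒ inequivalent

no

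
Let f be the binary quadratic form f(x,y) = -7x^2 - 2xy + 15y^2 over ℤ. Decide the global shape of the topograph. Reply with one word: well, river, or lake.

D = b²−4ac = (-2)² − 4·(-7)·15 = 424
D > 0 non-square ⇒ indefinite ⇒ periodic river

river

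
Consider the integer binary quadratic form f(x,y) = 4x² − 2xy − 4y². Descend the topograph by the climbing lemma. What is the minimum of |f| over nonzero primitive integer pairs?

descent: ρ → (-4,2,4)  [lands on river]
river: ρ → (4,6,-2)
river: ρ → (-2,6,4)
river: ρ → (4,2,-4)
river: ρ → (-4,6,2)
river: ρ → (2,6,-4)
closes: descent 1, river 6
min |a| on river = 2

2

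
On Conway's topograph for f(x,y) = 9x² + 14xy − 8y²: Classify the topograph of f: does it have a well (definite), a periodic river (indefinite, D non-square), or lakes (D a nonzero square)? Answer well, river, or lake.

D = b²−4ac = 14² − 4·9·(-8) = 484
D = 22² is a perfect square ⇒ form factors over ℤ ⇒ lakes

lake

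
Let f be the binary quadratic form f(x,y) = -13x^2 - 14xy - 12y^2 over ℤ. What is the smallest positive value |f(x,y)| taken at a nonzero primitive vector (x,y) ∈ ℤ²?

translate: b→-12 (≡14 mod 26), so (13,14,12)→(13,-12,11)
flip: (13,-12,11)→(11,12,13)
translate: b→-10 (≡12 mod 22), so (11,12,13)→(11,-10,12)
reduced (well bottom): (11,-10,12) with a≤c, −a<b≤a
well minimum |f| = |-11| = 11 (negative-definite)

11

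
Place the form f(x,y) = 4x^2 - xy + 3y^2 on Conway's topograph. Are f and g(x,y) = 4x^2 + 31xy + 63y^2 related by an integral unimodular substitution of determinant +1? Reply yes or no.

D₁ = -47, D₂ = -47
f: flip: (4,-1,3)→(3,1,4)
f: reduced (well bottom): (3,1,4) with a≤c, −a<b≤a
g: translate: b→-1 (≡31 mod 8), so (4,31,63)→(4,-1,3)
g: flip: (4,-1,3)→(3,1,4)
g: reduced (well bottom): (3,1,4) with a≤c, −a<b≤a
reduced forms (3, 1, 4) vs (3, 1, 4) ⇒ equivalent

yes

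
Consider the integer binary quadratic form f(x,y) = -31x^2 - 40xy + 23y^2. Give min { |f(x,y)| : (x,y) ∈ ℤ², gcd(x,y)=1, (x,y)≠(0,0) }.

descent: ρ → (23,40,-31)  [lands on river]
river: ρ → (-31,22,32)
river: ρ → (32,42,-21)
river: ρ → (-21,42,32)
river: ρ → (32,22,-31)
river: ρ → (-31,40,23)
river: ρ → (23,52,-19)
river: ρ → (-19,62,8)
river: ρ → (8,66,-3)
river: ρ → (-3,66,8)
river: ρ → (8,62,-19)
river: ρ → (-19,52,23)
closes: descent 1, river 12
min |a| on river = 3

3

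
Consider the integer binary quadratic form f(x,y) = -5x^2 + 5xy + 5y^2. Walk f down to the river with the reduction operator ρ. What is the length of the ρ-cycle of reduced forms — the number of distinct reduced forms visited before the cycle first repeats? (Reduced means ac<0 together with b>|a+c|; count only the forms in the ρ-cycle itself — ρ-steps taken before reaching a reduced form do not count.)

D = 125, ⌊√D⌋ = 11
river: ρ → (5,5,-5)
river: ρ → (-5,5,5)
ρ-cycle length = 2 (tail of 0 descent steps not counted)

2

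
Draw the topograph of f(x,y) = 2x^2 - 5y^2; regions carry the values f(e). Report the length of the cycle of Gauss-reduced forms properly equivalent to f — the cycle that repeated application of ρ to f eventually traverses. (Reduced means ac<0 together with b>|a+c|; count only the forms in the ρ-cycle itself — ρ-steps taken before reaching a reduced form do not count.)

D = 40, ⌊√D⌋ = 6
descent: ρ → (-5,0,2)
descent: ρ → (2,4,-3)  [lands on river]
river: ρ → (-3,2,3)
river: ρ → (3,4,-2)
river: ρ → (-2,4,3)
river: ρ → (3,2,-3)
river: ρ → (-3,4,2)
ρ-cycle length = 6 (tail of 2 descent steps not counted)

6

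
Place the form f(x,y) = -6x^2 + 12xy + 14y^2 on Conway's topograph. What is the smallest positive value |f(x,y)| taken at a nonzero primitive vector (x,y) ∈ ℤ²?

river: ρ → (14,16,-4)
river: ρ → (-4,16,14)
river: ρ → (14,12,-6)
river: ρ → (-6,12,14)
closes: descent 0, river 4
min |a| on river = 4

4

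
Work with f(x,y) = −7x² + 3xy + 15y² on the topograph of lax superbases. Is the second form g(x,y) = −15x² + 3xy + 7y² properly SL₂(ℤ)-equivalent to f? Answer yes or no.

D₁ = 429, D₂ = 429
river cycle of f (length 6): (-7, 17, 5), (5, 13, -13), (-13, 13, 5), (5, 17, -7), (-7, 11, 11), (11, 11, -7)
river cycle of g (length 6): (7, 11, -11), (-11, 11, 7), (7, 17, -5), (-5, 13, 13), (13, 13, -5), (-5, 17, 7)
cycles differ ⇒ inequivalent

no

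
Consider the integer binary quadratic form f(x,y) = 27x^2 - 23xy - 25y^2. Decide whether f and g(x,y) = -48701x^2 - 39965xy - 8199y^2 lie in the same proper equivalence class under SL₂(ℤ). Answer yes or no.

D₁ = 3229, D₂ = 3229
river cycle of f (length 22): (-25, 23, 27), (27, 31, -21), (-21, 53, 5), (5, 47, -51), (-51, 55, 1), (1, 55, -51), (-51, 47, 5), (5, 53, -21), (-21, 31, 27), (27, 23, -25), … (12 more)
river cycle of g (length 22): (-25, 23, 27), (27, 31, -21), (-21, 53, 5), (5, 47, -51), (-51, 55, 1), (1, 55, -51), (-51, 47, 5), (5, 53, -21), (-21, 31, 27), (27, 23, -25), … (12 more)
cycles coincide ⇒ equivalent

yes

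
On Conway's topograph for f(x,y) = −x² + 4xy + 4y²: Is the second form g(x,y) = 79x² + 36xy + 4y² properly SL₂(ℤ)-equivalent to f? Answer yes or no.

D₁ = 32, D₂ = 32
river cycle of f (length 2): (4, 4, -1), (-1, 4, 4)
river cycle of g (length 2): (4, 4, -1), (-1, 4, 4)
cycles coincide ⇒ equivalent

yes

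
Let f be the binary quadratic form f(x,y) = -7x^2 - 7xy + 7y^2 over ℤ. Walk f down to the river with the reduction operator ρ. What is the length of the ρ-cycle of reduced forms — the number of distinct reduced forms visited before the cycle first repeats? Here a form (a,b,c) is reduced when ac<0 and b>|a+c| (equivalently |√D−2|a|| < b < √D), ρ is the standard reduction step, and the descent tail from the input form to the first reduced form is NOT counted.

D = 245, ⌊√D⌋ = 15
descent: ρ → (7,7,-7)  [lands on river]
river: ρ → (-7,7,7)
ρ-cycle length = 2 (tail of 1 descent step not counted)

2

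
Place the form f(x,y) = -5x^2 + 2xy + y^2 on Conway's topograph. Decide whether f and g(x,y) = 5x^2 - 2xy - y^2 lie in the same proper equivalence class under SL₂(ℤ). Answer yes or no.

D₁ = 24, D₂ = 24
river cycle of f (length 2): (1, 4, -2), (-2, 4, 1)
river cycle of g (length 2): (-1, 4, 2), (2, 4, -1)
cycles differ ⇒ inequivalent

no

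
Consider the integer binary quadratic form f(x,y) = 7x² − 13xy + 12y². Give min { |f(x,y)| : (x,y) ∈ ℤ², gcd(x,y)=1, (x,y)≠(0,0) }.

translate: b→1 (≡-13 mod 14), so (7,-13,12)→(7,1,6)
flip: (7,1,6)→(6,-1,7)
reduced (well bottom): (6,-1,7) with a≤c, −a<b≤a
well minimum = a = 6

6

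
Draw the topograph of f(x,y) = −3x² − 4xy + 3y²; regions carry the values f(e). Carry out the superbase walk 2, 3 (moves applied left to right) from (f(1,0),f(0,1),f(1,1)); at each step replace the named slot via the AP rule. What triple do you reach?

start (-3,3,-4) = (f(1,0),f(0,1),f(1,1))
replace slot 2: 2·((-3)+(-4)) − 3 = -17 → (-3,-17,-4)
replace slot 3: 2·((-3)+(-17)) − (-4) = -36 → (-3,-17,-36)

-3,-17,-36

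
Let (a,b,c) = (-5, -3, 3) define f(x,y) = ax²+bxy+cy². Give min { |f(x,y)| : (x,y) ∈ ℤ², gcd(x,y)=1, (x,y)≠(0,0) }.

descent: ρ → (3,3,-5)  [lands on river]
river: ρ → (-5,7,1)
river: ρ → (1,7,-5)
river: ρ → (-5,3,3)
closes: descent 1, river 4
min |a| on river = 1

1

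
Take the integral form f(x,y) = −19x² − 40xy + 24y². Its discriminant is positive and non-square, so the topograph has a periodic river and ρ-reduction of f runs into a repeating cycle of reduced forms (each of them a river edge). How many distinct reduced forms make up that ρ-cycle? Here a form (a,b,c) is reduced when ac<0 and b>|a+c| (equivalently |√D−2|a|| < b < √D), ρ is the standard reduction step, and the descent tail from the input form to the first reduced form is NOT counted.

D = 3424, ⌊√D⌋ = 58
descent: ρ → (24,40,-19)  [lands on river]
river: ρ → (-19,36,28)
river: ρ → (28,20,-27)
river: ρ → (-27,34,21)
river: ρ → (21,50,-11)
river: ρ → (-11,38,45)
river: ρ → (45,52,-4)
river: ρ → (-4,52,45)
river: ρ → (45,38,-11)
river: ρ → (-11,50,21)
river: ρ → (21,34,-27)
river: ρ → (-27,20,28)
river: ρ → (28,36,-19)
river: ρ → (-19,40,24)
river: ρ → (24,56,-3)
river: ρ → (-3,58,5)
river: ρ → (5,52,-36)
river: ρ → (-36,20,21)
river: ρ → (21,22,-35)
river: ρ → (-35,48,8)
river: ρ → (8,48,-35)
river: ρ → (-35,22,21)
river: ρ → (21,20,-36)
river: ρ → (-36,52,5)
river: ρ → (5,58,-3)
river: ρ → (-3,56,24)
ρ-cycle length = 26 (tail of 1 descent step not counted)

26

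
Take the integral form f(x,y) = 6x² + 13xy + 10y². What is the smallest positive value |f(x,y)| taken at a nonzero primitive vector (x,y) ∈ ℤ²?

translate: b→1 (≡13 mod 12), so (6,13,10)→(6,1,3)
flip: (6,1,3)→(3,-1,6)
reduced (well bottom): (3,-1,6) with a≤c, −a<b≤a
well minimum = a = 3

3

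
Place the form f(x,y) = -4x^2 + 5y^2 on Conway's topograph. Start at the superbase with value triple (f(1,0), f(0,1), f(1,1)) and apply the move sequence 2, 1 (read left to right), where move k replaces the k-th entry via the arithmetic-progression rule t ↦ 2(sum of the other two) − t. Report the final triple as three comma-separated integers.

start (-4,5,1) = (f(1,0),f(0,1),f(1,1))
replace slot 2: 2·((-4)+1) − 5 = -11 → (-4,-11,1)
replace slot 1: 2·((-11)+1) − (-4) = -16 → (-16,-11,1)

-16,-11,1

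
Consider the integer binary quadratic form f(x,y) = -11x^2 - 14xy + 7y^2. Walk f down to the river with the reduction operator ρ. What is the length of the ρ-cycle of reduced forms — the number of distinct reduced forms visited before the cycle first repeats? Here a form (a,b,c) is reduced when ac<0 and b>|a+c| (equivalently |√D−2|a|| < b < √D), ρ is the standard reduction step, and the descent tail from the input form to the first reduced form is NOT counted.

D = 504, ⌊√D⌋ = 22
descent: ρ → (7,14,-11)  [lands on river]
river: ρ → (-11,8,10)
river: ρ → (10,12,-9)
river: ρ → (-9,6,13)
river: ρ → (13,20,-2)
river: ρ → (-2,20,13)
river: ρ → (13,6,-9)
river: ρ → (-9,12,10)
river: ρ → (10,8,-11)
river: ρ → (-11,14,7)
ρ-cycle length = 10 (tail of 1 descent step not counted)

10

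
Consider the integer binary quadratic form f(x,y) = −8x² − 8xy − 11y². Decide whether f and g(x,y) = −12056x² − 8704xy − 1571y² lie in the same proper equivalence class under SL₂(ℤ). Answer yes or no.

D₁ = -288, D₂ = -288
f is negative-definite; reduce −f:
−f: reduced (well bottom): (8,8,11) with a≤c, −a<b≤a
flip sign back: reduced form of f is (-8,-8,-11)
g is negative-definite; reduce −g:
−g: flip: (12056,8704,1571)→(1571,-8704,12056)
−g: translate: b→722 (≡-8704 mod 3142), so (1571,-8704,12056)→(1571,722,83)
−g: flip: (1571,722,83)→(83,-722,1571)
−g: translate: b→-58 (≡-722 mod 166), so (83,-722,1571)→(83,-58,11)
−g: flip: (83,-58,11)→(11,58,83)
−g: translate: b→-8 (≡58 mod 22), so (11,58,83)→(11,-8,8)
−g: flip: (11,-8,8)→(8,8,11)
−g: reduced (well bottom): (8,8,11) with a≤c, −a<b≤a
flip sign back: reduced form of g is (-8,-8,-11)
reduced forms (-8, -8, -11) vs (-8, -8, -11) ⇒ equivalent

yes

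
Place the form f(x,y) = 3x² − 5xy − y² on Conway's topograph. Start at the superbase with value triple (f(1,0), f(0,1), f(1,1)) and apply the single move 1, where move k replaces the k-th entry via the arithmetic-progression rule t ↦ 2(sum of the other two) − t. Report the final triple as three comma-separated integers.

start (3,-1,-3) = (f(1,0),f(0,1),f(1,1))
replace slot 1: 2·((-1)+(-3)) − 3 = -11 → (-11,-1,-3)

-11,-1,-3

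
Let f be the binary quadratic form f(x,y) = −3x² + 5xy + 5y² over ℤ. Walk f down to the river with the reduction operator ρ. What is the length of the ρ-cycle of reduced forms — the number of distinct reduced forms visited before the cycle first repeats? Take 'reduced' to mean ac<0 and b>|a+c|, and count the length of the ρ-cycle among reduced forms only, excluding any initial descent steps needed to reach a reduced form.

D = 85, ⌊√D⌋ = 9
river: ρ → (5,5,-3)
river: ρ → (-3,7,3)
river: ρ → (3,5,-5)
river: ρ → (-5,5,3)
river: ρ → (3,7,-3)
river: ρ → (-3,5,5)
ρ-cycle length = 6 (tail of 0 descent steps not counted)

6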